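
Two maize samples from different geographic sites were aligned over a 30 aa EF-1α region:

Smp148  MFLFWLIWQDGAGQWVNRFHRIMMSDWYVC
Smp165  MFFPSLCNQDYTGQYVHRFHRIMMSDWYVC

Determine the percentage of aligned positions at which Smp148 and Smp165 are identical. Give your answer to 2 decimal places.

70.00%

Mismatches occur at site 3 (L↔F), site 4 (F↔P), site 5 (W↔S), site 7 (I↔C), site 8 (W↔N), site 11 (G↔Y), site 12 (A↔T), site 15 (W↔Y), site 17 (N↔H).
21 of the 30 sites match, so the percent identity is 21/30 × 100 = 70.00%.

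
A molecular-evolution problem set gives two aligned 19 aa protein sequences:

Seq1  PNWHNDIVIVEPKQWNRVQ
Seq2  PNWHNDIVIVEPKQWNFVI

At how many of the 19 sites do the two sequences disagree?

2

Differing sites — 17:R/F; 19:Q/I.
That gives 2 mismatches out of 19 aligned sites, so the Hamming distance is 2.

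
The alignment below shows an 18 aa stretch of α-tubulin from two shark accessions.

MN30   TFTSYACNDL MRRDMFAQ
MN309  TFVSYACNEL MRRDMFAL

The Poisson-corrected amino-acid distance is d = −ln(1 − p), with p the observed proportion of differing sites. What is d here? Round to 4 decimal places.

0.1823

Differing sites — 3:T/V; 9:D/E; 18:Q/L.
p = 3/18 = 0.166667.
d = −ln(1 − 0.166667) = −ln(0.833333) = 0.1823.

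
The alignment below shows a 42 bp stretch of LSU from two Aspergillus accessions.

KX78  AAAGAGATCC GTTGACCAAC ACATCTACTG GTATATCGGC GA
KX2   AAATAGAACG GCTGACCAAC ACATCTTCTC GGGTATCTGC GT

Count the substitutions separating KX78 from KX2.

10

The sequences differ at positions 4 (G/T), 8 (T/A), 10 (C/G), 12 (T/C), 27 (A/T), 30 (G/C), 32 (T/G), 33 (A/G), 38 (G/T), 42 (A/T).
That gives 10 mismatches out of 42 aligned sites, so the Hamming distance is 10.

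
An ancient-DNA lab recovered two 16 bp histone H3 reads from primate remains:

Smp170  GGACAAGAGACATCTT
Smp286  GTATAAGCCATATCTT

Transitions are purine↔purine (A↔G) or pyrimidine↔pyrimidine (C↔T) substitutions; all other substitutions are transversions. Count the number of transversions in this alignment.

Mismatches occur at site 2 (G→T, transversion), site 4 (C→T, transition), site 8 (A→C, transversion), site 9 (G→C, transversion), site 11 (C→T, transition).
Of the 5 differences, 2 transitions and 3 transversions, so the answer is 3.

3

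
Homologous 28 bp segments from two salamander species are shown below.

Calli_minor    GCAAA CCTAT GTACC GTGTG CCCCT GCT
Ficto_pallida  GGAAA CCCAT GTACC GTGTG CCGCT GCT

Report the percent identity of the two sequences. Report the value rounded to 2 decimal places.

Differing sites — 2:C/G; 8:T/C; 23:C/G.
25 of the 28 sites match, so the percent identity is 25/28 × 100 = 89.29%.

89.29%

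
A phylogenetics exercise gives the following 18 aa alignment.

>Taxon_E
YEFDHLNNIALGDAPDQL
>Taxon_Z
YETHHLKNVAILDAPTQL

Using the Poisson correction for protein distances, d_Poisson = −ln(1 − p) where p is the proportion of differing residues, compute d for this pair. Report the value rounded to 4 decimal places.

0.4925

The sequences differ at positions 3 (F/T), 4 (D/H), 7 (N/K), 9 (I/V), 11 (L/I), 12 (G/L), 16 (D/T).
p = 7/18 = 0.388889.
d = −ln(1 − 0.388889) = −ln(0.611111) = 0.4925.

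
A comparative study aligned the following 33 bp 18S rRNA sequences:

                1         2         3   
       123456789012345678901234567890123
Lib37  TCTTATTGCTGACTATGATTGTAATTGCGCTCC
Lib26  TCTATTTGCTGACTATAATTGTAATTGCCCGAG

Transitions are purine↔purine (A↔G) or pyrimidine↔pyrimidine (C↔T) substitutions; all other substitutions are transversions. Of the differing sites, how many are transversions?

Mismatches occur at site 4 (T↔A, transversion), site 5 (A↔T, transversion), site 17 (G↔A, transition), site 29 (G↔C, transversion), site 31 (T↔G, transversion), site 32 (C↔A, transversion), site 33 (C↔G, transversion).
Of the 7 differences, 1 transition and 6 transversions, so the answer is 6.

6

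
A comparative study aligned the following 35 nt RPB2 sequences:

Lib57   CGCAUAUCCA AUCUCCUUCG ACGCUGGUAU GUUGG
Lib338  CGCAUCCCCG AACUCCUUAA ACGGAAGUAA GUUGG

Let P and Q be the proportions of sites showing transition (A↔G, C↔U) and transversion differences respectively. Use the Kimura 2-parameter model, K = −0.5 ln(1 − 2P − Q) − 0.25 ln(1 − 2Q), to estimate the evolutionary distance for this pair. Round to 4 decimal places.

The sequences differ at positions 6 (A/C, transversion), 7 (U/C, transition), 10 (A/G, transition), 12 (U/A, transversion), 19 (C/A, transversion), 20 (G/A, transition), 24 (C/G, transversion), 25 (U/A, transversion), 26 (G/A, transition), 30 (U/A, transversion).
Of the 10 differences, 4 transitions and 6 transversions over 35 sites: P = 4/35 = 0.114286, Q = 6/35 = 0.171429.
d = −0.5·ln(0.599999) − 0.25·ln(0.657142) = −0.5·(-0.510827) − 0.25·(-0.419855) = 0.3604.

0.3604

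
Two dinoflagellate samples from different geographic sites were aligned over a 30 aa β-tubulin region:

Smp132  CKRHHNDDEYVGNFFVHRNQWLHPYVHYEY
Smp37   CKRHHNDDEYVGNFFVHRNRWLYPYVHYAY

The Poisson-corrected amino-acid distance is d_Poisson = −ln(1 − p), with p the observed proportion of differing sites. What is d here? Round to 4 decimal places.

0.1054

Mismatches occur at site 20 (Q/R), site 23 (H/Y), site 29 (E/A).
p = 3/30 = 0.100000.
d = −ln(1 − 0.100000) = −ln(0.900000) = 0.1054.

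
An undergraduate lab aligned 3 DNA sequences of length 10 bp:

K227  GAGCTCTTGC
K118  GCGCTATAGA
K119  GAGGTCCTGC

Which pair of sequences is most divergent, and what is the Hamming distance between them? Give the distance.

6

Pairwise Hamming distances:
  K227 vs K118: 4
  K227 vs K119: 2
  K118 vs K119: 6
The largest is 6, between K118 and K119.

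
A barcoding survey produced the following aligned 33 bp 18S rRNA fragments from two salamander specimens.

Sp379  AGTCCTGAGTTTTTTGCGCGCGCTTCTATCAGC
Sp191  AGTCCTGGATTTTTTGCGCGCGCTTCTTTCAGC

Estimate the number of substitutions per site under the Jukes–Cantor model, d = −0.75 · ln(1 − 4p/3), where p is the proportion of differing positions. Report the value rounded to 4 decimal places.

0.0969

The sequences differ at positions 8 (A/G), 9 (G/A), 28 (A/T).
p = 3/33 = 0.090909.
d = −0.75 · ln(1 − (4/3)·0.090909) = −0.75 · ln(0.878788) = −0.75 · (-0.129212) = 0.0969.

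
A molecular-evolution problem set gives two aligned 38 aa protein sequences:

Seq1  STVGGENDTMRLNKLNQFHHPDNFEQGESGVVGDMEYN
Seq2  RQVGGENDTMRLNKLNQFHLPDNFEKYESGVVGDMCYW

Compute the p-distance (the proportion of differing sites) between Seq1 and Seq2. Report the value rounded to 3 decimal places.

0.184

The sequences differ at positions 1 (S/R), 2 (T/Q), 20 (H/L), 26 (Q/K), 27 (G/Y), 36 (E/C), 38 (N/W).
There are 7 differences over 38 sites, so p = 7/38 = 0.184.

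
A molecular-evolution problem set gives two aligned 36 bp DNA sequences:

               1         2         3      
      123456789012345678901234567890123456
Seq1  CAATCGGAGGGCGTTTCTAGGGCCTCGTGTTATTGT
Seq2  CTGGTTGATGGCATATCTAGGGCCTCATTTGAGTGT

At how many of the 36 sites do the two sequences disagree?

Mismatches occur at site 2 (A↔T), site 3 (A↔G), site 4 (T↔G), site 5 (C↔T), site 6 (G↔T), site 9 (G↔T), site 13 (G↔A), site 15 (T↔A), site 27 (G↔A), site 29 (G↔T), site 31 (T↔G), site 33 (T↔G).
That gives 12 mismatches out of 36 aligned sites, so the Hamming distance is 12.

12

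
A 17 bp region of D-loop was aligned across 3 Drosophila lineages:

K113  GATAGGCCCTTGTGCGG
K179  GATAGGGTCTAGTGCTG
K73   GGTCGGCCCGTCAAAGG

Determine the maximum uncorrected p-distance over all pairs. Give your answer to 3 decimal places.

Pairwise Hamming distances:
  K113 vs K179: 4
  K113 vs K73: 7
  K179 vs K73: 11
The largest is 11 mismatches, between K179 and K73; p = 11/17 = 0.647.

0.647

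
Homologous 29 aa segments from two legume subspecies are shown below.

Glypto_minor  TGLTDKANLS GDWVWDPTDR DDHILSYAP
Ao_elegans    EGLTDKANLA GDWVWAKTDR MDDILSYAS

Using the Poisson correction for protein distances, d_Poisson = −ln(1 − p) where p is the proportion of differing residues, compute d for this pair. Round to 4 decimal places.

0.2763

The sequences differ at positions 1 (T/E), 10 (S/A), 16 (D/A), 17 (P/K), 21 (D/M), 23 (H/D), 29 (P/S).
p = 7/29 = 0.241379.
d = −ln(1 − 0.241379) = −ln(0.758621) = 0.2763.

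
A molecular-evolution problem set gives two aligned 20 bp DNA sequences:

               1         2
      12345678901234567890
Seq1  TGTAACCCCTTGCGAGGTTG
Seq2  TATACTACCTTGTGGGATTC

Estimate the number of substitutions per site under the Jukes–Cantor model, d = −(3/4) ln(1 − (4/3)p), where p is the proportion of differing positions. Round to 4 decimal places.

The sequences differ at positions 2 (G/A), 5 (A/C), 6 (C/T), 7 (C/A), 13 (C/T), 15 (A/G), 17 (G/A), 20 (G/C).
p = 8/20 = 0.400000.
d = −0.75 · ln(1 − (4/3)·0.400000) = −0.75 · ln(0.466667) = −0.75 · (-0.762139) = 0.5716.

0.5716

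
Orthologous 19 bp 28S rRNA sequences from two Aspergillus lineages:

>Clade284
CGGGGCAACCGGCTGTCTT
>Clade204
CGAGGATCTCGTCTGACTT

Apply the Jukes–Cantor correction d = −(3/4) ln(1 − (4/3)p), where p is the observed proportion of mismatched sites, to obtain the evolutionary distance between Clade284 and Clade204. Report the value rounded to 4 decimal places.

Mismatches occur at site 3 (G/A), site 6 (C/A), site 7 (A/T), site 8 (A/C), site 9 (C/T), site 12 (G/T), site 16 (T/A).
p = 7/19 = 0.368421.
d = −0.75 · ln(1 − (4/3)·0.368421) = −0.75 · ln(0.508772) = −0.75 · (-0.675755) = 0.5068.

0.5068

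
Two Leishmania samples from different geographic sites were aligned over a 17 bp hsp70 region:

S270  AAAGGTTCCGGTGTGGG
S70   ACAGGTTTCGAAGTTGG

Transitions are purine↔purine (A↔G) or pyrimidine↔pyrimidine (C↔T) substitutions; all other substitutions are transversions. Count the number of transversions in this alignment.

Differing sites — 2:A/C (Tv); 8:C/T (Ti); 11:G/A (Ti); 12:T/A (Tv); 15:G/T (Tv).
Of the 5 differences, 2 transitions and 3 transversions, so the answer is 3.

3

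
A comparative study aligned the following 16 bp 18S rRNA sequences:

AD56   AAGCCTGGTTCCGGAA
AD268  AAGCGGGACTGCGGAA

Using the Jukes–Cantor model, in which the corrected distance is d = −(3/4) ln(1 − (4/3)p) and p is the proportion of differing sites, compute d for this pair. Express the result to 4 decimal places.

Differing sites — 5:C/G; 6:T/G; 8:G/A; 9:T/C; 11:C/G.
p = 5/16 = 0.312500.
d = −0.75 · ln(1 − (4/3)·0.312500) = −0.75 · ln(0.583333) = −0.75 · (-0.538997) = 0.4042.

0.4042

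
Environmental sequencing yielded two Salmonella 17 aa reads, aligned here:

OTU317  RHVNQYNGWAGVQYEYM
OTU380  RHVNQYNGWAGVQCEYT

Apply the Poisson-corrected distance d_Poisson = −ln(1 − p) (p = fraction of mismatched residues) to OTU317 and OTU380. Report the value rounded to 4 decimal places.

Mismatches occur at site 14 (Y→C), site 17 (M→T).
p = 2/17 = 0.117647.
d = −ln(1 − 0.117647) = −ln(0.882353) = 0.1252.

0.1252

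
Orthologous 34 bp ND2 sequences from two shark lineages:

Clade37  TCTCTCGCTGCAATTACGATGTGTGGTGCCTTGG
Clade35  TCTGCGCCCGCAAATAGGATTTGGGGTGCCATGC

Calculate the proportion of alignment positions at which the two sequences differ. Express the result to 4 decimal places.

0.3235

Differing sites — 4:C/G; 5:T/C; 6:C/G; 7:G/C; 9:T/C; 14:T/A; 17:C/G; 21:G/T; 24:T/G; 31:T/A; 34:G/C.
There are 11 differences over 34 sites, so p = 11/34 = 0.3235.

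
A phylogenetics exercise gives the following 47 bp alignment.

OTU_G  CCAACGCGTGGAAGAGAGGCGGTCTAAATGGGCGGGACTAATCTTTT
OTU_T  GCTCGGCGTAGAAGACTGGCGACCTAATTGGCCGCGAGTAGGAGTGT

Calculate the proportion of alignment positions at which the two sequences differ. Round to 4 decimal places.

0.3830

The sequences differ at positions 1 (C/G), 3 (A/T), 4 (A/C), 5 (C/G), 10 (G/A), 16 (G/C), 17 (A/T), 22 (G/A), 23 (T/C), 28 (A/T), 32 (G/C), 35 (G/C), 38 (C/G), 41 (A/G), 42 (T/G), 43 (C/A), 44 (T/G), 46 (T/G).
There are 18 differences over 47 sites, so p = 18/47 = 0.3830.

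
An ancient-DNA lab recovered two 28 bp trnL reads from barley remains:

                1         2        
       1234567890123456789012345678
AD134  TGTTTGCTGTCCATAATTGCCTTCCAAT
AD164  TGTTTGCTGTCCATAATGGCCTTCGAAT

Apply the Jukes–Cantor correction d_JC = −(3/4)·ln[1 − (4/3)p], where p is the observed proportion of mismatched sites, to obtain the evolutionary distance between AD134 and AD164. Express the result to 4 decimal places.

0.0751

Differing sites — 18:T/G; 25:C/G.
p = 2/28 = 0.071429.
d = −0.75 · ln(1 − (4/3)·0.071429) = −0.75 · ln(0.904761) = −0.75 · (-0.100084) = 0.0751.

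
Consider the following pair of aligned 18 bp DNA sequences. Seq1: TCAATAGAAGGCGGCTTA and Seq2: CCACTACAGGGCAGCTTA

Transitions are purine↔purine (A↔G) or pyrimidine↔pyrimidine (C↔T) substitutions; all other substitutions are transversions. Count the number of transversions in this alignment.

2

Mismatches occur at site 1 (T/C, transition), site 4 (A/C, transversion), site 7 (G/C, transversion), site 9 (A/G, transition), site 13 (G/A, transition).
Of the 5 differences, 3 transitions and 2 transversions, so the answer is 2.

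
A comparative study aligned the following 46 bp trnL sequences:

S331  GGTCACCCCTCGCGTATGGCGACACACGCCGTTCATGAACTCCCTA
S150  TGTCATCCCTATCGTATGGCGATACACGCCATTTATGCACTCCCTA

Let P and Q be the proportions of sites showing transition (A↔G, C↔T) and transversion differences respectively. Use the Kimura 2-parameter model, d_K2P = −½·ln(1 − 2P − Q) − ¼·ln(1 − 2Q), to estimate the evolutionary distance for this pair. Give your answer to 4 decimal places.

Mismatches occur at site 1 (G↔T, transversion), site 6 (C↔T, transition), site 11 (C↔A, transversion), site 12 (G↔T, transversion), site 23 (C↔T, transition), site 31 (G↔A, transition), site 34 (C↔T, transition), site 38 (A↔C, transversion).
Of the 8 differences, 4 transitions and 4 transversions over 46 sites: P = 4/46 = 0.086957, Q = 4/46 = 0.086957.
d = −0.5·ln(0.739129) − 0.25·ln(0.826086) = −0.5·(-0.302283) − 0.25·(-0.191056) = 0.1989.

0.1989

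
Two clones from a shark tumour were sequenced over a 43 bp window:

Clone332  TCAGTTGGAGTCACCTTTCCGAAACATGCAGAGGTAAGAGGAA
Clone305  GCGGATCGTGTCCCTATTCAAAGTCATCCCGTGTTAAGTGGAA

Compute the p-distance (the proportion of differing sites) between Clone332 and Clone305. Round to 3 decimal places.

The sequences differ at positions 1 (T/G), 3 (A/G), 5 (T/A), 7 (G/C), 9 (A/T), 13 (A/C), 15 (C/T), 16 (T/A), 20 (C/A), 21 (G/A), 23 (A/G), 24 (A/T), 28 (G/C), 30 (A/C), 32 (A/T), 34 (G/T), 39 (A/T).
There are 17 differences over 43 sites, so p = 17/43 = 0.395.

0.395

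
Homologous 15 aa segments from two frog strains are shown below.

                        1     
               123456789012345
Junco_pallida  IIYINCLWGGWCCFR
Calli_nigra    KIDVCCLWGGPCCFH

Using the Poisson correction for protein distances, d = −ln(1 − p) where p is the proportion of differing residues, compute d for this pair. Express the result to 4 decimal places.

The sequences differ at positions 1 (I/K), 3 (Y/D), 4 (I/V), 5 (N/C), 11 (W/P), 15 (R/H).
p = 6/15 = 0.400000.
d = −ln(1 − 0.400000) = −ln(0.600000) = 0.5108.

0.5108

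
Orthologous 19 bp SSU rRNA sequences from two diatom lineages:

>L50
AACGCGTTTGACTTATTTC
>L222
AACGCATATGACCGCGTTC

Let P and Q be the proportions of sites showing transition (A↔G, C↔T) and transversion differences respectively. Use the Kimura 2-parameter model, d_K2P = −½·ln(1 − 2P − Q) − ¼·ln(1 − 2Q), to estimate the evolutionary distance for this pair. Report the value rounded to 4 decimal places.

0.4099

Mismatches occur at site 6 (G↔A, transition), site 8 (T↔A, transversion), site 13 (T↔C, transition), site 14 (T↔G, transversion), site 15 (A↔C, transversion), site 16 (T↔G, transversion).
Of the 6 differences, 2 transitions and 4 transversions over 19 sites: P = 2/19 = 0.105263, Q = 4/19 = 0.210526.
d = −0.5·ln(0.578948) − 0.25·ln(0.578948) = −0.5·(-0.546543) − 0.25·(-0.546543) = 0.4099.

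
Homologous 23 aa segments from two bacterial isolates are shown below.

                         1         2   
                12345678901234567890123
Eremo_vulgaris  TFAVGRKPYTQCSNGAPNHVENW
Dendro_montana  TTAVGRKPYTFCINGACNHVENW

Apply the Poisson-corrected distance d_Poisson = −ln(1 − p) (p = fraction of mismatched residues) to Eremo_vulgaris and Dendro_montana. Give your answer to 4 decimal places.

Differing sites — 2:F/T; 11:Q/F; 13:S/I; 17:P/C.
p = 4/23 = 0.173913.
d = −ln(1 − 0.173913) = −ln(0.826087) = 0.1911.

0.1911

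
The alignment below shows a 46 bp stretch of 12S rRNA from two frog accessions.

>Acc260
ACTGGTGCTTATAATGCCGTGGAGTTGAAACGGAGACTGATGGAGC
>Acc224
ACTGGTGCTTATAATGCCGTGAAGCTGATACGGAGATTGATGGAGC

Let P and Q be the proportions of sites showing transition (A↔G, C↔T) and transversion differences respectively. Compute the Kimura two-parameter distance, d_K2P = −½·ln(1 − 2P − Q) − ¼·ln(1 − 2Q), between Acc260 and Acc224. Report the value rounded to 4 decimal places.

The sequences differ at positions 22 (G/A, transition), 25 (T/C, transition), 29 (A/T, transversion), 37 (C/T, transition).
Of the 4 differences, 3 transitions and 1 transversion over 46 sites: P = 3/46 = 0.065217, Q = 1/46 = 0.021739.
d = −0.5·ln(0.847827) − 0.25·ln(0.956522) = −0.5·(-0.165079) − 0.25·(-0.044451) = 0.0937.

0.0937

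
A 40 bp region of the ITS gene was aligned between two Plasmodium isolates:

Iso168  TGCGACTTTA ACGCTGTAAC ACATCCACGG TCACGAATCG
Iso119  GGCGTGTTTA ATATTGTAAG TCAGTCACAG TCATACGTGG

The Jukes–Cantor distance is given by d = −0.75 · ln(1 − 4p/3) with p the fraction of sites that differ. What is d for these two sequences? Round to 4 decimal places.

0.5716

Differing sites — 1:T/G; 5:A/T; 6:C/G; 12:C/T; 13:G/A; 14:C/T; 20:C/G; 21:A/T; 24:T/G; 25:C/T; 29:G/A; 34:C/T; 35:G/A; 36:A/C; 37:A/G; 39:C/G.
p = 16/40 = 0.400000.
d = −0.75 · ln(1 − (4/3)·0.400000) = −0.75 · ln(0.466667) = −0.75 · (-0.762139) = 0.5716.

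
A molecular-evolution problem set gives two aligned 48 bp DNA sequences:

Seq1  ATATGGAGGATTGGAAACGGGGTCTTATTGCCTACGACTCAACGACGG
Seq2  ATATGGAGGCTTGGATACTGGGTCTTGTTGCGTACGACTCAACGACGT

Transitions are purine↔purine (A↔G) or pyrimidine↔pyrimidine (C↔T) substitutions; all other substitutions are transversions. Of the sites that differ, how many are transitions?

Differing sites — 10:A/C (Tv); 16:A/T (Tv); 19:G/T (Tv); 27:A/G (Ti); 32:C/G (Tv); 48:G/T (Tv).
Of the 6 differences, 1 transition and 5 transversions, so the answer is 1.

1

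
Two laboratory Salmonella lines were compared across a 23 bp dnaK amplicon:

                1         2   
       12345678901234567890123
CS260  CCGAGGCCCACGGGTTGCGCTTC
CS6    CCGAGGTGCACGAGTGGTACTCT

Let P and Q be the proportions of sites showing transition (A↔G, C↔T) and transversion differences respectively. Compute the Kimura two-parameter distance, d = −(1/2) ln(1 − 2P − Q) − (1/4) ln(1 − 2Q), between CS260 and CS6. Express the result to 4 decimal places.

The sequences differ at positions 7 (C/T, transition), 8 (C/G, transversion), 13 (G/A, transition), 16 (T/G, transversion), 18 (C/T, transition), 19 (G/A, transition), 22 (T/C, transition), 23 (C/T, transition).
Of the 8 differences, 6 transitions and 2 transversions over 23 sites: P = 6/23 = 0.260870, Q = 2/23 = 0.086957.
d = −0.5·ln(0.391303) − 0.25·ln(0.826086) = −0.5·(-0.938273) − 0.25·(-0.191056) = 0.5169.

0.5169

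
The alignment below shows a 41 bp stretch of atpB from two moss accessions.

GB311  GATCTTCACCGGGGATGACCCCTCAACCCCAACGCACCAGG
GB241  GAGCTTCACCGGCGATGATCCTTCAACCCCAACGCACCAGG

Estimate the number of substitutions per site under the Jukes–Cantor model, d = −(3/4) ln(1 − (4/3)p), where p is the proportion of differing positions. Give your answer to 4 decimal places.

The sequences differ at positions 3 (T/G), 13 (G/C), 19 (C/T), 22 (C/T).
p = 4/41 = 0.097561.
d = −0.75 · ln(1 − (4/3)·0.097561) = −0.75 · ln(0.869919) = −0.75 · (-0.139355) = 0.1045.

0.1045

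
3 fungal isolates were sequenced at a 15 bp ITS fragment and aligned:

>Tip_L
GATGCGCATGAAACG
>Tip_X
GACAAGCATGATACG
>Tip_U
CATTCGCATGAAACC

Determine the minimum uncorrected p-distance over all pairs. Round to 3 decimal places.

0.200

Pairwise Hamming distances:
  Tip_L vs Tip_X: 4
  Tip_L vs Tip_U: 3
  Tip_X vs Tip_U: 6
The smallest is 3 mismatches, between Tip_L and Tip_U; p = 3/15 = 0.200.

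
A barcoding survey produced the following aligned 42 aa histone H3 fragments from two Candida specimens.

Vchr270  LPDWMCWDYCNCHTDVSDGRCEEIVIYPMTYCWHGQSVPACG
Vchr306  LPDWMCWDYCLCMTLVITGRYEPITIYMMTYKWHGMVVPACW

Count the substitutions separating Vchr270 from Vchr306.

13

The sequences differ at positions 11 (N/L), 13 (H/M), 15 (D/L), 17 (S/I), 18 (D/T), 21 (C/Y), 23 (E/P), 25 (V/T), 28 (P/M), 32 (C/K), 36 (Q/M), 37 (S/V), 42 (G/W).
That gives 13 mismatches out of 42 aligned sites, so the Hamming distance is 13.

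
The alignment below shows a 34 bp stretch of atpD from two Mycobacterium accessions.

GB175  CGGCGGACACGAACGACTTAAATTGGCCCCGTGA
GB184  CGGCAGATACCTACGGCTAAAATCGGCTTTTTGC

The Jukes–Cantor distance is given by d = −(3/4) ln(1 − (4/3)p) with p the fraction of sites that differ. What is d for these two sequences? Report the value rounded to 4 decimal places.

Differing sites — 5:G/A; 8:C/T; 11:G/C; 12:A/T; 16:A/G; 19:T/A; 24:T/C; 28:C/T; 29:C/T; 30:C/T; 31:G/T; 34:A/C.
p = 12/34 = 0.352941.
d = −0.75 · ln(1 − (4/3)·0.352941) = −0.75 · ln(0.529412) = −0.75 · (-0.635988) = 0.4770.

0.4770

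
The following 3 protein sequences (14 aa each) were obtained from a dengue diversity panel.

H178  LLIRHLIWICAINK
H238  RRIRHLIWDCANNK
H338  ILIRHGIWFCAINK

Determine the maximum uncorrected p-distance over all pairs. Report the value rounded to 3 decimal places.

Pairwise Hamming distances:
  H178 vs H238: 4
  H178 vs H338: 3
  H238 vs H338: 5
The largest is 5 mismatches, between H238 and H338; p = 5/14 = 0.357.

0.357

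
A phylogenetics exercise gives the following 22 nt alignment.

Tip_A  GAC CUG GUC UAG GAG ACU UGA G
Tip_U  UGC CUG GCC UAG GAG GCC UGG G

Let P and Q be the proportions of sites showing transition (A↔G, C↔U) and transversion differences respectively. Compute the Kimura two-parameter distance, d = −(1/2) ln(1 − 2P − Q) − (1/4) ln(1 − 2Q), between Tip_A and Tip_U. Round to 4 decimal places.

0.3704

Differing sites — 1:G/U (Tv); 2:A/G (Ti); 8:U/C (Ti); 16:A/G (Ti); 18:U/C (Ti); 21:A/G (Ti).
Of the 6 differences, 5 transitions and 1 transversion over 22 sites: P = 5/22 = 0.227273, Q = 1/22 = 0.045455.
d = −0.5·ln(0.499999) − 0.25·ln(0.909090) = −0.5·(-0.693149) − 0.25·(-0.095311) = 0.3704.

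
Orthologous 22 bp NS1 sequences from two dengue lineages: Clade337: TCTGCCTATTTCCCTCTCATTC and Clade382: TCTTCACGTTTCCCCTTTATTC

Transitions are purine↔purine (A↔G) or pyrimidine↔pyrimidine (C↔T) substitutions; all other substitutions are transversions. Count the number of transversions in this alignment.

2

The sequences differ at positions 4 (G/T, transversion), 6 (C/A, transversion), 7 (T/C, transition), 8 (A/G, transition), 15 (T/C, transition), 16 (C/T, transition), 18 (C/T, transition).
Of the 7 differences, 5 transitions and 2 transversions, so the answer is 2.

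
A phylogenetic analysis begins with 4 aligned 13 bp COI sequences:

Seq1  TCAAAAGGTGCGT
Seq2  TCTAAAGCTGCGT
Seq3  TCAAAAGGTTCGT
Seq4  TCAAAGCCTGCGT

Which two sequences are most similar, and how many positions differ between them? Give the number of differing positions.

1

Pairwise Hamming distances:
  Seq1 vs Seq2: 2
  Seq1 vs Seq3: 1
  Seq1 vs Seq4: 3
  Seq2 vs Seq3: 3
  Seq2 vs Seq4: 3
  Seq3 vs Seq4: 4
The smallest is 1, between Seq1 and Seq3.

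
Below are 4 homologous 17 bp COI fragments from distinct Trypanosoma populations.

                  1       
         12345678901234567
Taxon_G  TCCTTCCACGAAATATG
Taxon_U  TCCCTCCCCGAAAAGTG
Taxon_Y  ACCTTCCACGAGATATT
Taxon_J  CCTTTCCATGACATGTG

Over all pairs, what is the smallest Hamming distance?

Pairwise Hamming distances:
  Taxon_G vs Taxon_U: 4
  Taxon_G vs Taxon_Y: 3
  Taxon_G vs Taxon_J: 5
  Taxon_U vs Taxon_Y: 7
  Taxon_U vs Taxon_J: 7
  Taxon_Y vs Taxon_J: 6
The smallest is 3, between Taxon_G and Taxon_Y.

3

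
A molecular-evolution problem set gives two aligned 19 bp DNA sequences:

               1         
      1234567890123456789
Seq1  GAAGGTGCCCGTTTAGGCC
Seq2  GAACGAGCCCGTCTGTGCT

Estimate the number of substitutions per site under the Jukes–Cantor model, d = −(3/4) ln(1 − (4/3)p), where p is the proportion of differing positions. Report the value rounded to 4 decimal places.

0.4099

Differing sites — 4:G/C; 6:T/A; 13:T/C; 15:A/G; 16:G/T; 19:C/T.
p = 6/19 = 0.315789.
d = −0.75 · ln(1 − (4/3)·0.315789) = −0.75 · ln(0.578948) = −0.75 · (-0.546543) = 0.4099.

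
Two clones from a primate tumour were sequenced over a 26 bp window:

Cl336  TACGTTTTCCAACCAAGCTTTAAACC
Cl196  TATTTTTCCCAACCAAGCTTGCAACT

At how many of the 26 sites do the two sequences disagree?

Differing sites — 3:C/T; 4:G/T; 8:T/C; 21:T/G; 22:A/C; 26:C/T.
That gives 6 mismatches out of 26 aligned sites, so the Hamming distance is 6.

6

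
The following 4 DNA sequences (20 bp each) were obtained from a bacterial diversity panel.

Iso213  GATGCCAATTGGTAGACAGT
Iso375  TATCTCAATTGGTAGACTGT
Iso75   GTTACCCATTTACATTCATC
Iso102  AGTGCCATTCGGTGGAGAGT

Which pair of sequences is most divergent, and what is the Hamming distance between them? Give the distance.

15

Pairwise Hamming distances:
  Iso213 vs Iso375: 4
  Iso213 vs Iso75: 10
  Iso213 vs Iso102: 6
  Iso375 vs Iso75: 13
  Iso375 vs Iso102: 9
  Iso75 vs Iso102: 15
The largest is 15, between Iso75 and Iso102.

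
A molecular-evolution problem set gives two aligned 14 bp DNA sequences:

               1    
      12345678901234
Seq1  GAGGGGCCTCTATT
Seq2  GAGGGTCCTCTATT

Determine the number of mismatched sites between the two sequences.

The sequences differ at position 6 (G/T).
That gives 1 mismatch out of 14 aligned sites, so the Hamming distance is 1.

1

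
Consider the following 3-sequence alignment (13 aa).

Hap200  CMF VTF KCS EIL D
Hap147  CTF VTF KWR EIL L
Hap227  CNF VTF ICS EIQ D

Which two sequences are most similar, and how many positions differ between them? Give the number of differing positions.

Pairwise Hamming distances:
  Hap200 vs Hap147: 4
  Hap200 vs Hap227: 3
  Hap147 vs Hap227: 6
The smallest is 3, between Hap200 and Hap227.

3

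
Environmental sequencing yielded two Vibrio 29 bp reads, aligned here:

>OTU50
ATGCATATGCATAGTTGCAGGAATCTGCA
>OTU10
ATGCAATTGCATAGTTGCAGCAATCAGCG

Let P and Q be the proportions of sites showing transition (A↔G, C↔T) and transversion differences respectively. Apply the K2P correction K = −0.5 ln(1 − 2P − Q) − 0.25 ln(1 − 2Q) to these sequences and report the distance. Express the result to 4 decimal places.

The sequences differ at positions 6 (T/A, transversion), 7 (A/T, transversion), 21 (G/C, transversion), 26 (T/A, transversion), 29 (A/G, transition).
Of the 5 differences, 1 transition and 4 transversions over 29 sites: P = 1/29 = 0.034483, Q = 4/29 = 0.137931.
d = −0.5·ln(0.793103) − 0.25·ln(0.724138) = −0.5·(-0.231802) − 0.25·(-0.322773) = 0.1966.

0.1966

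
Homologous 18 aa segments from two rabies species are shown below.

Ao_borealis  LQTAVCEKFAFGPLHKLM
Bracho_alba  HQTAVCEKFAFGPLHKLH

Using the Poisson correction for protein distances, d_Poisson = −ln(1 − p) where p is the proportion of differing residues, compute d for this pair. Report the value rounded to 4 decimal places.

0.1178

Mismatches occur at site 1 (L→H), site 18 (M→H).
p = 2/18 = 0.111111.
d = −ln(1 − 0.111111) = −ln(0.888889) = 0.1178.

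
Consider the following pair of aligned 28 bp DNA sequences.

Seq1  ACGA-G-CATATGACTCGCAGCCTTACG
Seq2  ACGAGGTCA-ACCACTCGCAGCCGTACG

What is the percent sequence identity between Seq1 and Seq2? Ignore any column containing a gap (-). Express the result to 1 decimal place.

Excluding the 3 gap columns leaves 25 comparable sites.
Differing sites — 12:T/C; 13:G/C; 24:T/G.
22 of the 25 comparable sites match, so the percent identity is 22/25 × 100 = 88.0%.

88.0%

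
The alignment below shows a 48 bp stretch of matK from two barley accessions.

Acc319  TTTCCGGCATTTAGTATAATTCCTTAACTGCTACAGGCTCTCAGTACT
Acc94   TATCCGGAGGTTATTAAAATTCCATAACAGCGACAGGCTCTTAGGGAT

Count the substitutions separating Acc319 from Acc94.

13

Differing sites — 2:T/A; 8:C/A; 9:A/G; 10:T/G; 14:G/T; 17:T/A; 24:T/A; 29:T/A; 32:T/G; 42:C/T; 45:T/G; 46:A/G; 47:C/A.
That gives 13 mismatches out of 48 aligned sites, so the Hamming distance is 13.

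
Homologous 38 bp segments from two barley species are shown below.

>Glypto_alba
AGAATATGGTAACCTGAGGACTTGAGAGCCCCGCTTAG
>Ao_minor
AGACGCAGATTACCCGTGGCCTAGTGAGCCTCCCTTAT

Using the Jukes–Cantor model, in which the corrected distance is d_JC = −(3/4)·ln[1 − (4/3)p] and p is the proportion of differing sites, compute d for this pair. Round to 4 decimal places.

0.5068

Mismatches occur at site 4 (A/C), site 5 (T/G), site 6 (A/C), site 7 (T/A), site 9 (G/A), site 11 (A/T), site 15 (T/C), site 17 (A/T), site 20 (A/C), site 23 (T/A), site 25 (A/T), site 31 (C/T), site 33 (G/C), site 38 (G/T).
p = 14/38 = 0.368421.
d = −0.75 · ln(1 − (4/3)·0.368421) = −0.75 · ln(0.508772) = −0.75 · (-0.675755) = 0.5068.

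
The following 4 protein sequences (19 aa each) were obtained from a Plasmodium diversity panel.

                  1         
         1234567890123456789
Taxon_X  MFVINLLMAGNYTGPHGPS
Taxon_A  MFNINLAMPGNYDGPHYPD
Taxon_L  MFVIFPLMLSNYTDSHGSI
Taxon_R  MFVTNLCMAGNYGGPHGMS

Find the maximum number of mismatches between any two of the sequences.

12

Pairwise Hamming distances:
  Taxon_X vs Taxon_A: 6
  Taxon_X vs Taxon_L: 8
  Taxon_X vs Taxon_R: 4
  Taxon_A vs Taxon_L: 12
  Taxon_A vs Taxon_R: 8
  Taxon_L vs Taxon_R: 11
The largest is 12, between Taxon_A and Taxon_L.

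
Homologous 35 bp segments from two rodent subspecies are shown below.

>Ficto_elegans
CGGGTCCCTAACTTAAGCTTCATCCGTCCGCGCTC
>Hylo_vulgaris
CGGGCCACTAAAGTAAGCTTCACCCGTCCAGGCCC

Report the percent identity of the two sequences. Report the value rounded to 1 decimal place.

77.1%

The sequences differ at positions 5 (T/C), 7 (C/A), 12 (C/A), 13 (T/G), 23 (T/C), 30 (G/A), 31 (C/G), 34 (T/C).
27 of the 35 sites match, so the percent identity is 27/35 × 100 = 77.1%.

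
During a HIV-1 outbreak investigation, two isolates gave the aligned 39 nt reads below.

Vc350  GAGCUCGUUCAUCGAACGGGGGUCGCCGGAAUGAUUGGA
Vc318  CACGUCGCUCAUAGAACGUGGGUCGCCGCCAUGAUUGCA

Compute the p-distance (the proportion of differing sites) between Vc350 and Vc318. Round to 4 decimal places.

0.2308

The sequences differ at positions 1 (G/C), 3 (G/C), 4 (C/G), 8 (U/C), 13 (C/A), 19 (G/U), 29 (G/C), 30 (A/C), 38 (G/C).
There are 9 differences over 39 sites, so p = 9/39 = 0.2308.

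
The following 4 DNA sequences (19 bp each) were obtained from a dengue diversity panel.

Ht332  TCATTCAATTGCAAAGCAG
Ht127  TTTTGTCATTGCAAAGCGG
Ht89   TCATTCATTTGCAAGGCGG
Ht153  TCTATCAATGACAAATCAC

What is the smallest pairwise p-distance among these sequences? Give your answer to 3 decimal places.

0.158

Pairwise Hamming distances:
  Ht332 vs Ht127: 6
  Ht332 vs Ht89: 3
  Ht332 vs Ht153: 6
  Ht127 vs Ht89: 7
  Ht127 vs Ht153: 10
  Ht89 vs Ht153: 9
The smallest is 3 mismatches, between Ht332 and Ht89; p = 3/19 = 0.158.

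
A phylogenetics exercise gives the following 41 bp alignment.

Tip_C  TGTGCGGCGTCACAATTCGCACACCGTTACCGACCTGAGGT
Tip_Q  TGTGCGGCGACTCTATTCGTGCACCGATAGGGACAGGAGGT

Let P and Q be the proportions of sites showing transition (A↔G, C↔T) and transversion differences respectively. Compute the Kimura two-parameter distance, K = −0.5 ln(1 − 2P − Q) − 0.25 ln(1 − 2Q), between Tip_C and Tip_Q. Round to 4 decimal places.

Mismatches occur at site 10 (T/A, transversion), site 12 (A/T, transversion), site 14 (A/T, transversion), site 20 (C/T, transition), site 21 (A/G, transition), site 27 (T/A, transversion), site 30 (C/G, transversion), site 31 (C/G, transversion), site 35 (C/A, transversion), site 36 (T/G, transversion).
Of the 10 differences, 2 transitions and 8 transversions over 41 sites: P = 2/41 = 0.048780, Q = 8/41 = 0.195122.
d = −0.5·ln(0.707318) − 0.25·ln(0.609756) = −0.5·(-0.346275) − 0.25·(-0.494696) = 0.2968.

0.2968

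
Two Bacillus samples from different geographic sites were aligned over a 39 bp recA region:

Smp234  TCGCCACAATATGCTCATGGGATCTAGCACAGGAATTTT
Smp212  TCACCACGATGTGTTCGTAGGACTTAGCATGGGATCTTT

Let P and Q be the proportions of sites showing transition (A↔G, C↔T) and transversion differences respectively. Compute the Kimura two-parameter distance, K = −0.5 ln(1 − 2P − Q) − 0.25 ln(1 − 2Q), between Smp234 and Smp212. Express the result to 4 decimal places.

0.4586

Mismatches occur at site 3 (G→A, transition), site 8 (A→G, transition), site 11 (A→G, transition), site 14 (C→T, transition), site 17 (A→G, transition), site 19 (G→A, transition), site 23 (T→C, transition), site 24 (C→T, transition), site 30 (C→T, transition), site 31 (A→G, transition), site 35 (A→T, transversion), site 36 (T→C, transition).
Of the 12 differences, 11 transitions and 1 transversion over 39 sites: P = 11/39 = 0.282051, Q = 1/39 = 0.025641.
d = −0.5·ln(0.410257) − 0.25·ln(0.948718) = −0.5·(-0.890971) − 0.25·(-0.052644) = 0.4586.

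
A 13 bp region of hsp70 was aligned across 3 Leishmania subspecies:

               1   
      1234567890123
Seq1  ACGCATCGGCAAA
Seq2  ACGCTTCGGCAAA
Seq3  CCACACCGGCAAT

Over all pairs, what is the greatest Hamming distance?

5

Pairwise Hamming distances:
  Seq1 vs Seq2: 1
  Seq1 vs Seq3: 4
  Seq2 vs Seq3: 5
The largest is 5, between Seq2 and Seq3.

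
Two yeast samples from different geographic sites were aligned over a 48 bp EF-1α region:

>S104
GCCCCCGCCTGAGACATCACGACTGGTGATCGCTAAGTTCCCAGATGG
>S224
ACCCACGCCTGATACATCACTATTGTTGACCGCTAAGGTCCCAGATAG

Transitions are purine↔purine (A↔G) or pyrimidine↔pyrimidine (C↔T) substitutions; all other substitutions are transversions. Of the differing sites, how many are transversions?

5

Differing sites — 1:G/A (Ti); 5:C/A (Tv); 13:G/T (Tv); 21:G/T (Tv); 23:C/T (Ti); 26:G/T (Tv); 30:T/C (Ti); 38:T/G (Tv); 47:G/A (Ti).
Of the 9 differences, 4 transitions and 5 transversions, so the answer is 5.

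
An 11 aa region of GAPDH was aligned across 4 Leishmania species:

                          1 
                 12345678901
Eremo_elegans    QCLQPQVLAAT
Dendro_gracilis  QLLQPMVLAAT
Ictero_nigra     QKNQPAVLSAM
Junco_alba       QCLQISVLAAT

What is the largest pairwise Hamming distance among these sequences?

Pairwise Hamming distances:
  Eremo_elegans vs Dendro_gracilis: 2
  Eremo_elegans vs Ictero_nigra: 5
  Eremo_elegans vs Junco_alba: 2
  Dendro_gracilis vs Ictero_nigra: 5
  Dendro_gracilis vs Junco_alba: 3
  Ictero_nigra vs Junco_alba: 6
The largest is 6, between Ictero_nigra and Junco_alba.

6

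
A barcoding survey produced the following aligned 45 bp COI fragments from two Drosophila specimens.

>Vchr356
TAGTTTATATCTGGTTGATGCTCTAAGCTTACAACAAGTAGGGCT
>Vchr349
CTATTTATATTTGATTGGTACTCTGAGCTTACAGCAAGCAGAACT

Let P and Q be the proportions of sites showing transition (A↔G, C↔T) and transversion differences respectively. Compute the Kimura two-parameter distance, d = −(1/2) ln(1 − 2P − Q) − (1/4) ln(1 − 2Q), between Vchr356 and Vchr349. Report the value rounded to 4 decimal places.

Mismatches occur at site 1 (T↔C, transition), site 2 (A↔T, transversion), site 3 (G↔A, transition), site 11 (C↔T, transition), site 14 (G↔A, transition), site 18 (A↔G, transition), site 20 (G↔A, transition), site 25 (A↔G, transition), site 34 (A↔G, transition), site 39 (T↔C, transition), site 42 (G↔A, transition), site 43 (G↔A, transition).
Of the 12 differences, 11 transitions and 1 transversion over 45 sites: P = 11/45 = 0.244444, Q = 1/45 = 0.022222.
d = −0.5·ln(0.488890) − 0.25·ln(0.955556) = −0.5·(-0.715618) − 0.25·(-0.045462) = 0.3692.

0.3692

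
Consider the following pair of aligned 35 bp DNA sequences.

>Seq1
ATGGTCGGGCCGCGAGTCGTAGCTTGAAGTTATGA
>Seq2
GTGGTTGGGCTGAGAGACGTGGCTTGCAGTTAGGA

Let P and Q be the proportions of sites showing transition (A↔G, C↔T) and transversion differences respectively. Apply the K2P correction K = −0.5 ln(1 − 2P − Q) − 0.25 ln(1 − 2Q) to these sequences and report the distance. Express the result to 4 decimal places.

0.2748

Differing sites — 1:A/G (Ti); 6:C/T (Ti); 11:C/T (Ti); 13:C/A (Tv); 17:T/A (Tv); 21:A/G (Ti); 27:A/C (Tv); 33:T/G (Tv).
Of the 8 differences, 4 transitions and 4 transversions over 35 sites: P = 4/35 = 0.114286, Q = 4/35 = 0.114286.
d = −0.5·ln(0.657142) − 0.25·ln(0.771428) = −0.5·(-0.419855) − 0.25·(-0.259512) = 0.2748.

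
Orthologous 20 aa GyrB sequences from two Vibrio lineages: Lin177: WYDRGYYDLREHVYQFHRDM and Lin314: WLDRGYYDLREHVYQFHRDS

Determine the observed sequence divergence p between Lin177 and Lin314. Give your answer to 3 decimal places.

Mismatches occur at site 2 (Y→L), site 20 (M→S).
There are 2 differences over 20 sites, so p = 2/20 = 0.100.

0.100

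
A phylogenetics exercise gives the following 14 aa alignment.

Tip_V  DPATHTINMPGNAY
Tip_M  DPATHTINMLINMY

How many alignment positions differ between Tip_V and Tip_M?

3

Differing sites — 10:P/L; 11:G/I; 13:A/M.
That gives 3 mismatches out of 14 aligned sites, so the Hamming distance is 3.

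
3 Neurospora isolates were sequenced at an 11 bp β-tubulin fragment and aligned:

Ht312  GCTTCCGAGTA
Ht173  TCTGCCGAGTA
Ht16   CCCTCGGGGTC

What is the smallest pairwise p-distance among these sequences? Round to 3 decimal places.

Pairwise Hamming distances:
  Ht312 vs Ht173: 2
  Ht312 vs Ht16: 5
  Ht173 vs Ht16: 6
The smallest is 2 mismatches, between Ht312 and Ht173; p = 2/11 = 0.182.

0.182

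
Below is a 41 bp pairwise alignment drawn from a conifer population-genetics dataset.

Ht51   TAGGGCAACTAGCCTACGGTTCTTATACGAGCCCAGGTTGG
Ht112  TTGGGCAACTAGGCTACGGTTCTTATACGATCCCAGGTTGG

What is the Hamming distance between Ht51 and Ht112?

3

Differing sites — 2:A/T; 13:C/G; 31:G/T.
That gives 3 mismatches out of 41 aligned sites, so the Hamming distance is 3.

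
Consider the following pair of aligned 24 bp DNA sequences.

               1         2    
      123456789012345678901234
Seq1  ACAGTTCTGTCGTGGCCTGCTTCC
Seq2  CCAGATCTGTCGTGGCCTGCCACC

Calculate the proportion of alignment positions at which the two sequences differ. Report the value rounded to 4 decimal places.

0.1667

The sequences differ at positions 1 (A/C), 5 (T/A), 21 (T/C), 22 (T/A).
There are 4 differences over 24 sites, so p = 4/24 = 0.1667.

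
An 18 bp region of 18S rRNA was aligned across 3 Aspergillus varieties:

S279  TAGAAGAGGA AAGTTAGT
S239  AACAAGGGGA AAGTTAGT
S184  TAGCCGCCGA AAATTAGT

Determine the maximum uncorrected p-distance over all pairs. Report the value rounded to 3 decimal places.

Pairwise Hamming distances:
  S279 vs S239: 3
  S279 vs S184: 5
  S239 vs S184: 7
The largest is 7 mismatches, between S239 and S184; p = 7/18 = 0.389.

0.389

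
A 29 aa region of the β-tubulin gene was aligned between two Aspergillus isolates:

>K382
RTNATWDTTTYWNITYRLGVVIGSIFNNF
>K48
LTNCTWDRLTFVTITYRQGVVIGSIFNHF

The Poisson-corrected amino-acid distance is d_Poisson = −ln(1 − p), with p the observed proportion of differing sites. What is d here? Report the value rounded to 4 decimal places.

Differing sites — 1:R/L; 4:A/C; 8:T/R; 9:T/L; 11:Y/F; 12:W/V; 13:N/T; 18:L/Q; 28:N/H.
p = 9/29 = 0.310345.
d = −ln(1 − 0.310345) = −ln(0.689655) = 0.3716.

0.3716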